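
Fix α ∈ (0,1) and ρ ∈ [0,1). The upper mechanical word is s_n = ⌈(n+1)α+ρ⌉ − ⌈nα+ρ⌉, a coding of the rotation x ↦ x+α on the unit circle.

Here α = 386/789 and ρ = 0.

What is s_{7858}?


(n+1)α + ρ = (7859·386) / 789 = 3033574/789
nα + ρ     = (7858·386) / 789 = 3033188/789
⌈3033574/789⌉ = 3845,  ⌈3033188/789⌉ = 3845
s_{7858} = 3845 − 3845 = 0

0


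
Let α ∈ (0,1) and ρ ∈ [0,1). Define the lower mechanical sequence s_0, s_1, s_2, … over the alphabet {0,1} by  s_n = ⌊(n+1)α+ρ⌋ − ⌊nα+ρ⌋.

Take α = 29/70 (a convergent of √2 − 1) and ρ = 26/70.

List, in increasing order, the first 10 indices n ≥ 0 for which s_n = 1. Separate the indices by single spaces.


n=0: ⌊55/70⌋−⌊26/70⌋ = 0−0 = 0
n=1: ⌊84/70⌋−⌊55/70⌋ = 1−0 = 1  ← one
n=2: ⌊113/70⌋−⌊84/70⌋ = 1−1 = 0
n=3: ⌊142/70⌋−⌊113/70⌋ = 2−1 = 1  ← one
n=4: ⌊171/70⌋−⌊142/70⌋ = 2−2 = 0
n=5: ⌊200/70⌋−⌊171/70⌋ = 2−2 = 0
n=6: ⌊229/70⌋−⌊200/70⌋ = 3−2 = 1  ← one
n=7: ⌊258/70⌋−⌊229/70⌋ = 3−3 = 0
n=8: ⌊287/70⌋−⌊258/70⌋ = 4−3 = 1  ← one
n=9: ⌊316/70⌋−⌊287/70⌋ = 4−4 = 0
n=10: ⌊345/70⌋−⌊316/70⌋ = 4−4 = 0
n=11: ⌊374/70⌋−⌊345/70⌋ = 5−4 = 1  ← one
n=12: ⌊403/70⌋−⌊374/70⌋ = 5−5 = 0
n=13: ⌊432/70⌋−⌊403/70⌋ = 6−5 = 1  ← one
n=14: ⌊461/70⌋−⌊432/70⌋ = 6−6 = 0
n=15: ⌊490/70⌋−⌊461/70⌋ = 7−6 = 1  ← one
n=16: ⌊519/70⌋−⌊490/70⌋ = 7−7 = 0
n=17: ⌊548/70⌋−⌊519/70⌋ = 7−7 = 0
n=18: ⌊577/70⌋−⌊548/70⌋ = 8−7 = 1  ← one
n=19: ⌊606/70⌋−⌊577/70⌋ = 8−8 = 0
n=20: ⌊635/70⌋−⌊606/70⌋ = 9−8 = 1  ← one
n=21: ⌊664/70⌋−⌊635/70⌋ = 9−9 = 0
n=22: ⌊693/70⌋−⌊664/70⌋ = 9−9 = 0
n=23: ⌊722/70⌋−⌊693/70⌋ = 10−9 = 1  ← one
positions of the first 10 ones: 1 3 6 8 11 13 15 18 20 23

1 3 6 8 11 13 15 18 20 23


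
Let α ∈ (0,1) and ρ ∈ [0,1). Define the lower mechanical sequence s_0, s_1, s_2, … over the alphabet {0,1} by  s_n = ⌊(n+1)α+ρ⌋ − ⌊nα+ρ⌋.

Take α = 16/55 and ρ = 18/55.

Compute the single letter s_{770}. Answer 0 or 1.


(n+1)α + ρ = (771·16 + 18) / 55 = 12354/55
nα + ρ     = (770·16 + 18) / 55 = 12338/55
⌊12354/55⌋ = 224,  ⌊12338/55⌋ = 224
s_{770} = 224 − 224 = 0

0


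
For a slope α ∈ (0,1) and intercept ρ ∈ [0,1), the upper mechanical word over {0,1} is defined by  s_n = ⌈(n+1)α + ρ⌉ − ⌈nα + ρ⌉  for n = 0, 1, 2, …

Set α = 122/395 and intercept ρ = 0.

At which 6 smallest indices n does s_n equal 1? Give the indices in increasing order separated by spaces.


0 3 6 9 12 16

n=0: ⌈122/395⌉−⌈0/395⌉ = 1−0 = 1  ← one
n=1: ⌈244/395⌉−⌈122/395⌉ = 1−1 = 0
n=2: ⌈366/395⌉−⌈244/395⌉ = 1−1 = 0
n=3: ⌈488/395⌉−⌈366/395⌉ = 2−1 = 1  ← one
n=4: ⌈610/395⌉−⌈488/395⌉ = 2−2 = 0
n=5: ⌈732/395⌉−⌈610/395⌉ = 2−2 = 0
n=6: ⌈854/395⌉−⌈732/395⌉ = 3−2 = 1  ← one
n=7: ⌈976/395⌉−⌈854/395⌉ = 3−3 = 0
n=8: ⌈1098/395⌉−⌈976/395⌉ = 3−3 = 0
n=9: ⌈1220/395⌉−⌈1098/395⌉ = 4−3 = 1  ← one
n=10: ⌈1342/395⌉−⌈1220/395⌉ = 4−4 = 0
n=11: ⌈1464/395⌉−⌈1342/395⌉ = 4−4 = 0
n=12: ⌈1586/395⌉−⌈1464/395⌉ = 5−4 = 1  ← one
n=13: ⌈1708/395⌉−⌈1586/395⌉ = 5−5 = 0
n=14: ⌈1830/395⌉−⌈1708/395⌉ = 5−5 = 0
n=15: ⌈1952/395⌉−⌈1830/395⌉ = 5−5 = 0
n=16: ⌈2074/395⌉−⌈1952/395⌉ = 6−5 = 1  ← one
positions of the first 6 ones: 0 3 6 9 12 16


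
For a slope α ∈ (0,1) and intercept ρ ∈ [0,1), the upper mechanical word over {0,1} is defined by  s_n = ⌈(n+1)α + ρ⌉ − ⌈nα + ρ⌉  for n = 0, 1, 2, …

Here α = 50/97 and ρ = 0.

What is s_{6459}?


(n+1)α + ρ = (6460·50) / 97 = 323000/97
nα + ρ     = (6459·50) / 97 = 322950/97
⌈323000/97⌉ = 3330,  ⌈322950/97⌉ = 3330
s_{6459} = 3330 − 3330 = 0

0


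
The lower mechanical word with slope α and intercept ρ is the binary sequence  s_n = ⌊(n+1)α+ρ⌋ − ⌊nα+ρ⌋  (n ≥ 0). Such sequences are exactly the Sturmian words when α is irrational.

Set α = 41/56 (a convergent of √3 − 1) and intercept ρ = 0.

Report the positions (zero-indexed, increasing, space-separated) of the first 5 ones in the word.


1 2 4 5 6

n=0: ⌊41/56⌋−⌊0/56⌋ = 0−0 = 0
n=1: ⌊82/56⌋−⌊41/56⌋ = 1−0 = 1  ← one
n=2: ⌊123/56⌋−⌊82/56⌋ = 2−1 = 1  ← one
n=3: ⌊164/56⌋−⌊123/56⌋ = 2−2 = 0
n=4: ⌊205/56⌋−⌊164/56⌋ = 3−2 = 1  ← one
n=5: ⌊246/56⌋−⌊205/56⌋ = 4−3 = 1  ← one
n=6: ⌊287/56⌋−⌊246/56⌋ = 5−4 = 1  ← one
positions of the first 5 ones: 1 2 4 5 6


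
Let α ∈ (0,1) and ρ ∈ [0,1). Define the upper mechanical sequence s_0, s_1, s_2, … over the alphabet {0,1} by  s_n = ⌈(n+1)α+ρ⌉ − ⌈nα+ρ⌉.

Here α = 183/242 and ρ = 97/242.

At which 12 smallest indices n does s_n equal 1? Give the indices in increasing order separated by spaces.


0 2 3 4 6 7 8 10 11 12 14 15

n=0: ⌈280/242⌉−⌈97/242⌉ = 2−1 = 1  ← one
n=1: ⌈463/242⌉−⌈280/242⌉ = 2−2 = 0
n=2: ⌈646/242⌉−⌈463/242⌉ = 3−2 = 1  ← one
n=3: ⌈829/242⌉−⌈646/242⌉ = 4−3 = 1  ← one
n=4: ⌈1012/242⌉−⌈829/242⌉ = 5−4 = 1  ← one
n=5: ⌈1195/242⌉−⌈1012/242⌉ = 5−5 = 0
n=6: ⌈1378/242⌉−⌈1195/242⌉ = 6−5 = 1  ← one
n=7: ⌈1561/242⌉−⌈1378/242⌉ = 7−6 = 1  ← one
n=8: ⌈1744/242⌉−⌈1561/242⌉ = 8−7 = 1  ← one
n=9: ⌈1927/242⌉−⌈1744/242⌉ = 8−8 = 0
n=10: ⌈2110/242⌉−⌈1927/242⌉ = 9−8 = 1  ← one
n=11: ⌈2293/242⌉−⌈2110/242⌉ = 10−9 = 1  ← one
n=12: ⌈2476/242⌉−⌈2293/242⌉ = 11−10 = 1  ← one
n=13: ⌈2659/242⌉−⌈2476/242⌉ = 11−11 = 0
n=14: ⌈2842/242⌉−⌈2659/242⌉ = 12−11 = 1  ← one
n=15: ⌈3025/242⌉−⌈2842/242⌉ = 13−12 = 1  ← one
positions of the first 12 ones: 0 2 3 4 6 7 8 10 11 12 14 15


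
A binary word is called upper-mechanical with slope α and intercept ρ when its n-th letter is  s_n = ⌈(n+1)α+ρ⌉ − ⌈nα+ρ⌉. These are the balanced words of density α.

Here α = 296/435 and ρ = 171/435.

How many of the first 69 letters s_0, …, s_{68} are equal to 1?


#1s = Σ_{n=0}^{68} s_n = Σ_{n=0}^{68} (⌈(n+1)α+ρ⌉ − ⌈nα+ρ⌉)
the sum telescopes: every ⌈nα+ρ⌉ with 0 < n < 69 appears once with + and once with −, leaving ⌈69α+ρ⌉ − ⌈0·α+ρ⌉
69α + ρ = (69·296 + 171) / 435 = 20595/435
ρ = 171/435
⌈20595/435⌉ = 48,  ⌈171/435⌉ = 1
#1s = 48 − 1 = 47

47


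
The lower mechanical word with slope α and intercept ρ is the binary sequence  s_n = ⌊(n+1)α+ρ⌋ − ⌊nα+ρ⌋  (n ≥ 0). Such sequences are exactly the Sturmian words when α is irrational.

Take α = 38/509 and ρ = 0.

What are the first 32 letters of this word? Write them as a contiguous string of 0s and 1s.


n=0: ⌊(1·38)/509⌋ − ⌊(0·38)/509⌋ = ⌊38/509⌋ − ⌊0/509⌋ = 0 − 0 = 0
n=1: ⌊(2·38)/509⌋ − ⌊(1·38)/509⌋ = ⌊76/509⌋ − ⌊38/509⌋ = 0 − 0 = 0
n=2: ⌊(3·38)/509⌋ − ⌊(2·38)/509⌋ = ⌊114/509⌋ − ⌊76/509⌋ = 0 − 0 = 0
n=3: ⌊(4·38)/509⌋ − ⌊(3·38)/509⌋ = ⌊152/509⌋ − ⌊114/509⌋ = 0 − 0 = 0
n=4: ⌊(5·38)/509⌋ − ⌊(4·38)/509⌋ = ⌊190/509⌋ − ⌊152/509⌋ = 0 − 0 = 0
n=5: ⌊(6·38)/509⌋ − ⌊(5·38)/509⌋ = ⌊228/509⌋ − ⌊190/509⌋ = 0 − 0 = 0
n=6: ⌊(7·38)/509⌋ − ⌊(6·38)/509⌋ = ⌊266/509⌋ − ⌊228/509⌋ = 0 − 0 = 0
n=7: ⌊(8·38)/509⌋ − ⌊(7·38)/509⌋ = ⌊304/509⌋ − ⌊266/509⌋ = 0 − 0 = 0
n=8: ⌊(9·38)/509⌋ − ⌊(8·38)/509⌋ = ⌊342/509⌋ − ⌊304/509⌋ = 0 − 0 = 0
n=9: ⌊(10·38)/509⌋ − ⌊(9·38)/509⌋ = ⌊380/509⌋ − ⌊342/509⌋ = 0 − 0 = 0
n=10: ⌊(11·38)/509⌋ − ⌊(10·38)/509⌋ = ⌊418/509⌋ − ⌊380/509⌋ = 0 − 0 = 0
n=11: ⌊(12·38)/509⌋ − ⌊(11·38)/509⌋ = ⌊456/509⌋ − ⌊418/509⌋ = 0 − 0 = 0
n=12: ⌊(13·38)/509⌋ − ⌊(12·38)/509⌋ = ⌊494/509⌋ − ⌊456/509⌋ = 0 − 0 = 0
n=13: ⌊(14·38)/509⌋ − ⌊(13·38)/509⌋ = ⌊532/509⌋ − ⌊494/509⌋ = 1 − 0 = 1
n=14: ⌊(15·38)/509⌋ − ⌊(14·38)/509⌋ = ⌊570/509⌋ − ⌊532/509⌋ = 1 − 1 = 0
n=15: ⌊(16·38)/509⌋ − ⌊(15·38)/509⌋ = ⌊608/509⌋ − ⌊570/509⌋ = 1 − 1 = 0
n=16: ⌊(17·38)/509⌋ − ⌊(16·38)/509⌋ = ⌊646/509⌋ − ⌊608/509⌋ = 1 − 1 = 0
n=17: ⌊(18·38)/509⌋ − ⌊(17·38)/509⌋ = ⌊684/509⌋ − ⌊646/509⌋ = 1 − 1 = 0
n=18: ⌊(19·38)/509⌋ − ⌊(18·38)/509⌋ = ⌊722/509⌋ − ⌊684/509⌋ = 1 − 1 = 0
n=19: ⌊(20·38)/509⌋ − ⌊(19·38)/509⌋ = ⌊760/509⌋ − ⌊722/509⌋ = 1 − 1 = 0
n=20: ⌊(21·38)/509⌋ − ⌊(20·38)/509⌋ = ⌊798/509⌋ − ⌊760/509⌋ = 1 − 1 = 0
n=21: ⌊(22·38)/509⌋ − ⌊(21·38)/509⌋ = ⌊836/509⌋ − ⌊798/509⌋ = 1 − 1 = 0
n=22: ⌊(23·38)/509⌋ − ⌊(22·38)/509⌋ = ⌊874/509⌋ − ⌊836/509⌋ = 1 − 1 = 0
n=23: ⌊(24·38)/509⌋ − ⌊(23·38)/509⌋ = ⌊912/509⌋ − ⌊874/509⌋ = 1 − 1 = 0
n=24: ⌊(25·38)/509⌋ − ⌊(24·38)/509⌋ = ⌊950/509⌋ − ⌊912/509⌋ = 1 − 1 = 0
n=25: ⌊(26·38)/509⌋ − ⌊(25·38)/509⌋ = ⌊988/509⌋ − ⌊950/509⌋ = 1 − 1 = 0
n=26: ⌊(27·38)/509⌋ − ⌊(26·38)/509⌋ = ⌊1026/509⌋ − ⌊988/509⌋ = 2 − 1 = 1
n=27: ⌊(28·38)/509⌋ − ⌊(27·38)/509⌋ = ⌊1064/509⌋ − ⌊1026/509⌋ = 2 − 2 = 0
n=28: ⌊(29·38)/509⌋ − ⌊(28·38)/509⌋ = ⌊1102/509⌋ − ⌊1064/509⌋ = 2 − 2 = 0
n=29: ⌊(30·38)/509⌋ − ⌊(29·38)/509⌋ = ⌊1140/509⌋ − ⌊1102/509⌋ = 2 − 2 = 0
n=30: ⌊(31·38)/509⌋ − ⌊(30·38)/509⌋ = ⌊1178/509⌋ − ⌊1140/509⌋ = 2 − 2 = 0
n=31: ⌊(32·38)/509⌋ − ⌊(31·38)/509⌋ = ⌊1216/509⌋ − ⌊1178/509⌋ = 2 − 2 = 0

00000000000001000000000000100000


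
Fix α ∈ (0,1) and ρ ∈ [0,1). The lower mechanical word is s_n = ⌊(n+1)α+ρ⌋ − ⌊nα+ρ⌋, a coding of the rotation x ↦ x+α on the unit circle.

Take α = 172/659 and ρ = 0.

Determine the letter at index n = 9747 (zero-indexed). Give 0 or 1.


1

(n+1)α + ρ = (9748·172) / 659 = 1676656/659
nα + ρ     = (9747·172) / 659 = 1676484/659
⌊1676656/659⌋ = 2544,  ⌊1676484/659⌋ = 2543
s_{9747} = 2544 − 2543 = 1


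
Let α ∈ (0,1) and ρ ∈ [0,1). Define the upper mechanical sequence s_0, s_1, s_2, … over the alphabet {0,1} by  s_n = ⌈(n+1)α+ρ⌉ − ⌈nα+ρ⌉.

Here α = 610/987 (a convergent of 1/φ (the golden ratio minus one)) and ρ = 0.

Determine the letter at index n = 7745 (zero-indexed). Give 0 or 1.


1

(n+1)α + ρ = (7746·610) / 987 = 4725060/987
nα + ρ     = (7745·610) / 987 = 4724450/987
⌈4725060/987⌉ = 4788,  ⌈4724450/987⌉ = 4787
s_{7745} = 4788 − 4787 = 1


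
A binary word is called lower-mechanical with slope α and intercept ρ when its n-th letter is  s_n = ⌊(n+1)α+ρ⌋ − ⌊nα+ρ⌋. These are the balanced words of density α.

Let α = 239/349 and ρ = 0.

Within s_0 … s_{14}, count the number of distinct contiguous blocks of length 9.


t_n = ⌊(n·239)/349⌋ for n = 0 … 15:
  n=0…9: ⌊0/349⌋=0 ⌊239/349⌋=0 ⌊478/349⌋=1 ⌊717/349⌋=2 ⌊956/349⌋=2 ⌊1195/349⌋=3 ⌊1434/349⌋=4 ⌊1673/349⌋=4 ⌊1912/349⌋=5 ⌊2151/349⌋=6
  n=10…15: ⌊2390/349⌋=6 ⌊2629/349⌋=7 ⌊2868/349⌋=8 ⌊3107/349⌋=8 ⌊3346/349⌋=9 ⌊3585/349⌋=10
s_n = t_(n+1) − t_n for n = 0 … 14 gives
prefix = 011011011011011
slide a length-9 window over [0..8] … [6..14] (7 windows); first occurrence of each distinct factor:
  [  0..  8] 011011011
  [  1..  9] 110110110
  [  2.. 10] 101101101
  (the other 4 windows repeat one of these)
distinct factors: {011011011, 101101101, 110110110}
count = 3  (Sturmian bound for length 9 is 10)

3


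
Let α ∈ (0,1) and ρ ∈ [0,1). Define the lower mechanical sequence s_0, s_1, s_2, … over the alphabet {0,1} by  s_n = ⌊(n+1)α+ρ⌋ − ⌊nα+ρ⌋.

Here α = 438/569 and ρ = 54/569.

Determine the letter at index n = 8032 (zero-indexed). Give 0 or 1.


(n+1)α + ρ = (8033·438 + 54) / 569 = 3518508/569
nα + ρ     = (8032·438 + 54) / 569 = 3518070/569
⌊3518508/569⌋ = 6183,  ⌊3518070/569⌋ = 6182
s_{8032} = 6183 − 6182 = 1

1


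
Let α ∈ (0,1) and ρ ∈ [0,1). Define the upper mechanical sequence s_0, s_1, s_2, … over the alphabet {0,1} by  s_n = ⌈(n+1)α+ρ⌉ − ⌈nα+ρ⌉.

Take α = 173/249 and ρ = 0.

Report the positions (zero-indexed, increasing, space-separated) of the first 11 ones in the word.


0 1 2 4 5 7 8 10 11 12 14

n=0: ⌈173/249⌉−⌈0/249⌉ = 1−0 = 1  ← one
n=1: ⌈346/249⌉−⌈173/249⌉ = 2−1 = 1  ← one
n=2: ⌈519/249⌉−⌈346/249⌉ = 3−2 = 1  ← one
n=3: ⌈692/249⌉−⌈519/249⌉ = 3−3 = 0
n=4: ⌈865/249⌉−⌈692/249⌉ = 4−3 = 1  ← one
n=5: ⌈1038/249⌉−⌈865/249⌉ = 5−4 = 1  ← one
n=6: ⌈1211/249⌉−⌈1038/249⌉ = 5−5 = 0
n=7: ⌈1384/249⌉−⌈1211/249⌉ = 6−5 = 1  ← one
n=8: ⌈1557/249⌉−⌈1384/249⌉ = 7−6 = 1  ← one
n=9: ⌈1730/249⌉−⌈1557/249⌉ = 7−7 = 0
n=10: ⌈1903/249⌉−⌈1730/249⌉ = 8−7 = 1  ← one
n=11: ⌈2076/249⌉−⌈1903/249⌉ = 9−8 = 1  ← one
n=12: ⌈2249/249⌉−⌈2076/249⌉ = 10−9 = 1  ← one
n=13: ⌈2422/249⌉−⌈2249/249⌉ = 10−10 = 0
n=14: ⌈2595/249⌉−⌈2422/249⌉ = 11−10 = 1  ← one
positions of the first 11 ones: 0 1 2 4 5 7 8 10 11 12 14


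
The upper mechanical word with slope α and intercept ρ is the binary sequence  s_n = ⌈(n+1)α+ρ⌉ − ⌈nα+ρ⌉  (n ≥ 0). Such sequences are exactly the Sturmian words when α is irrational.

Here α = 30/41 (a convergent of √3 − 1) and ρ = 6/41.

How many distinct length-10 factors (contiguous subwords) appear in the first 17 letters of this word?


t_n = ⌈(n·30+6)/41⌉ for n = 0 … 17:
  n=0…9: ⌈6/41⌉=1 ⌈36/41⌉=1 ⌈66/41⌉=2 ⌈96/41⌉=3 ⌈126/41⌉=4 ⌈156/41⌉=4 ⌈186/41⌉=5 ⌈216/41⌉=6 ⌈246/41⌉=6 ⌈276/41⌉=7
  n=10…17: ⌈306/41⌉=8 ⌈336/41⌉=9 ⌈366/41⌉=9 ⌈396/41⌉=10 ⌈426/41⌉=11 ⌈456/41⌉=12 ⌈486/41⌉=12 ⌈516/41⌉=13
s_n = t_(n+1) − t_n for n = 0 … 16 gives
prefix = 01110110111011101
slide a length-10 window over [0..9] … [7..16] (8 windows); first occurrence of each distinct factor:
  [  0..  9] 0111011011
  [  1.. 10] 1110110111
  [  2.. 11] 1101101110
  [  3.. 12] 1011011101
  [  4.. 13] 0110111011
  [  5.. 14] 1101110111
  [  6.. 15] 1011101110
  [  7.. 16] 0111011101
distinct factors: {0110111011, 0111011011, 0111011101, 1011011101, 1011101110, 1101101110, 1101110111, 1110110111}
count = 8  (Sturmian bound for length 10 is 11)

8


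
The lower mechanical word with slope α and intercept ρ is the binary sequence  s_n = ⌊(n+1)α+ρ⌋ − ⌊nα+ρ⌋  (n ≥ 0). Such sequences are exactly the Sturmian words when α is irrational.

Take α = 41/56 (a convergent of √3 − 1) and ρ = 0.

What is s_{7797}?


1

(n+1)α + ρ = (7798·41) / 56 = 319718/56
nα + ρ     = (7797·41) / 56 = 319677/56
⌊319718/56⌋ = 5709,  ⌊319677/56⌋ = 5708
s_{7797} = 5709 − 5708 = 1


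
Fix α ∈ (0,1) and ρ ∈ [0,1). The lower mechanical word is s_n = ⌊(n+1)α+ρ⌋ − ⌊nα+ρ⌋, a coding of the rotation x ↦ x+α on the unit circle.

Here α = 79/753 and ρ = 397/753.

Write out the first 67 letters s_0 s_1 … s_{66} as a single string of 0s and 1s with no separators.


n=0: ⌊(1·79+397)/753⌋ − ⌊(0·79+397)/753⌋ = ⌊476/753⌋ − ⌊397/753⌋ = 0 − 0 = 0
n=1: ⌊(2·79+397)/753⌋ − ⌊(1·79+397)/753⌋ = ⌊555/753⌋ − ⌊476/753⌋ = 0 − 0 = 0
n=2: ⌊(3·79+397)/753⌋ − ⌊(2·79+397)/753⌋ = ⌊634/753⌋ − ⌊555/753⌋ = 0 − 0 = 0
n=3: ⌊(4·79+397)/753⌋ − ⌊(3·79+397)/753⌋ = ⌊713/753⌋ − ⌊634/753⌋ = 0 − 0 = 0
n=4: ⌊(5·79+397)/753⌋ − ⌊(4·79+397)/753⌋ = ⌊792/753⌋ − ⌊713/753⌋ = 1 − 0 = 1
n=5: ⌊(6·79+397)/753⌋ − ⌊(5·79+397)/753⌋ = ⌊871/753⌋ − ⌊792/753⌋ = 1 − 1 = 0
n=6: ⌊(7·79+397)/753⌋ − ⌊(6·79+397)/753⌋ = ⌊950/753⌋ − ⌊871/753⌋ = 1 − 1 = 0
n=7: ⌊(8·79+397)/753⌋ − ⌊(7·79+397)/753⌋ = ⌊1029/753⌋ − ⌊950/753⌋ = 1 − 1 = 0
n=8: ⌊(9·79+397)/753⌋ − ⌊(8·79+397)/753⌋ = ⌊1108/753⌋ − ⌊1029/753⌋ = 1 − 1 = 0
n=9: ⌊(10·79+397)/753⌋ − ⌊(9·79+397)/753⌋ = ⌊1187/753⌋ − ⌊1108/753⌋ = 1 − 1 = 0
n=10: ⌊(11·79+397)/753⌋ − ⌊(10·79+397)/753⌋ = ⌊1266/753⌋ − ⌊1187/753⌋ = 1 − 1 = 0
n=11: ⌊(12·79+397)/753⌋ − ⌊(11·79+397)/753⌋ = ⌊1345/753⌋ − ⌊1266/753⌋ = 1 − 1 = 0
n=12: ⌊(13·79+397)/753⌋ − ⌊(12·79+397)/753⌋ = ⌊1424/753⌋ − ⌊1345/753⌋ = 1 − 1 = 0
n=13: ⌊(14·79+397)/753⌋ − ⌊(13·79+397)/753⌋ = ⌊1503/753⌋ − ⌊1424/753⌋ = 1 − 1 = 0
n=14: ⌊(15·79+397)/753⌋ − ⌊(14·79+397)/753⌋ = ⌊1582/753⌋ − ⌊1503/753⌋ = 2 − 1 = 1
n=15: ⌊(16·79+397)/753⌋ − ⌊(15·79+397)/753⌋ = ⌊1661/753⌋ − ⌊1582/753⌋ = 2 − 2 = 0
n=16: ⌊(17·79+397)/753⌋ − ⌊(16·79+397)/753⌋ = ⌊1740/753⌋ − ⌊1661/753⌋ = 2 − 2 = 0
n=17: ⌊(18·79+397)/753⌋ − ⌊(17·79+397)/753⌋ = ⌊1819/753⌋ − ⌊1740/753⌋ = 2 − 2 = 0
n=18: ⌊(19·79+397)/753⌋ − ⌊(18·79+397)/753⌋ = ⌊1898/753⌋ − ⌊1819/753⌋ = 2 − 2 = 0
n=19: ⌊(20·79+397)/753⌋ − ⌊(19·79+397)/753⌋ = ⌊1977/753⌋ − ⌊1898/753⌋ = 2 − 2 = 0
n=20: ⌊(21·79+397)/753⌋ − ⌊(20·79+397)/753⌋ = ⌊2056/753⌋ − ⌊1977/753⌋ = 2 − 2 = 0
n=21: ⌊(22·79+397)/753⌋ − ⌊(21·79+397)/753⌋ = ⌊2135/753⌋ − ⌊2056/753⌋ = 2 − 2 = 0
n=22: ⌊(23·79+397)/753⌋ − ⌊(22·79+397)/753⌋ = ⌊2214/753⌋ − ⌊2135/753⌋ = 2 − 2 = 0
n=23: ⌊(24·79+397)/753⌋ − ⌊(23·79+397)/753⌋ = ⌊2293/753⌋ − ⌊2214/753⌋ = 3 − 2 = 1
n=24: ⌊(25·79+397)/753⌋ − ⌊(24·79+397)/753⌋ = ⌊2372/753⌋ − ⌊2293/753⌋ = 3 − 3 = 0
n=25: ⌊(26·79+397)/753⌋ − ⌊(25·79+397)/753⌋ = ⌊2451/753⌋ − ⌊2372/753⌋ = 3 − 3 = 0
n=26: ⌊(27·79+397)/753⌋ − ⌊(26·79+397)/753⌋ = ⌊2530/753⌋ − ⌊2451/753⌋ = 3 − 3 = 0
n=27: ⌊(28·79+397)/753⌋ − ⌊(27·79+397)/753⌋ = ⌊2609/753⌋ − ⌊2530/753⌋ = 3 − 3 = 0
n=28: ⌊(29·79+397)/753⌋ − ⌊(28·79+397)/753⌋ = ⌊2688/753⌋ − ⌊2609/753⌋ = 3 − 3 = 0
n=29: ⌊(30·79+397)/753⌋ − ⌊(29·79+397)/753⌋ = ⌊2767/753⌋ − ⌊2688/753⌋ = 3 − 3 = 0
n=30: ⌊(31·79+397)/753⌋ − ⌊(30·79+397)/753⌋ = ⌊2846/753⌋ − ⌊2767/753⌋ = 3 − 3 = 0
n=31: ⌊(32·79+397)/753⌋ − ⌊(31·79+397)/753⌋ = ⌊2925/753⌋ − ⌊2846/753⌋ = 3 − 3 = 0
n=32: ⌊(33·79+397)/753⌋ − ⌊(32·79+397)/753⌋ = ⌊3004/753⌋ − ⌊2925/753⌋ = 3 − 3 = 0
n=33: ⌊(34·79+397)/753⌋ − ⌊(33·79+397)/753⌋ = ⌊3083/753⌋ − ⌊3004/753⌋ = 4 − 3 = 1
n=34: ⌊(35·79+397)/753⌋ − ⌊(34·79+397)/753⌋ = ⌊3162/753⌋ − ⌊3083/753⌋ = 4 − 4 = 0
n=35: ⌊(36·79+397)/753⌋ − ⌊(35·79+397)/753⌋ = ⌊3241/753⌋ − ⌊3162/753⌋ = 4 − 4 = 0
n=36: ⌊(37·79+397)/753⌋ − ⌊(36·79+397)/753⌋ = ⌊3320/753⌋ − ⌊3241/753⌋ = 4 − 4 = 0
n=37: ⌊(38·79+397)/753⌋ − ⌊(37·79+397)/753⌋ = ⌊3399/753⌋ − ⌊3320/753⌋ = 4 − 4 = 0
n=38: ⌊(39·79+397)/753⌋ − ⌊(38·79+397)/753⌋ = ⌊3478/753⌋ − ⌊3399/753⌋ = 4 − 4 = 0
n=39: ⌊(40·79+397)/753⌋ − ⌊(39·79+397)/753⌋ = ⌊3557/753⌋ − ⌊3478/753⌋ = 4 − 4 = 0
n=40: ⌊(41·79+397)/753⌋ − ⌊(40·79+397)/753⌋ = ⌊3636/753⌋ − ⌊3557/753⌋ = 4 − 4 = 0
n=41: ⌊(42·79+397)/753⌋ − ⌊(41·79+397)/753⌋ = ⌊3715/753⌋ − ⌊3636/753⌋ = 4 − 4 = 0
n=42: ⌊(43·79+397)/753⌋ − ⌊(42·79+397)/753⌋ = ⌊3794/753⌋ − ⌊3715/753⌋ = 5 − 4 = 1
n=43: ⌊(44·79+397)/753⌋ − ⌊(43·79+397)/753⌋ = ⌊3873/753⌋ − ⌊3794/753⌋ = 5 − 5 = 0
n=44: ⌊(45·79+397)/753⌋ − ⌊(44·79+397)/753⌋ = ⌊3952/753⌋ − ⌊3873/753⌋ = 5 − 5 = 0
n=45: ⌊(46·79+397)/753⌋ − ⌊(45·79+397)/753⌋ = ⌊4031/753⌋ − ⌊3952/753⌋ = 5 − 5 = 0
n=46: ⌊(47·79+397)/753⌋ − ⌊(46·79+397)/753⌋ = ⌊4110/753⌋ − ⌊4031/753⌋ = 5 − 5 = 0
n=47: ⌊(48·79+397)/753⌋ − ⌊(47·79+397)/753⌋ = ⌊4189/753⌋ − ⌊4110/753⌋ = 5 − 5 = 0
n=48: ⌊(49·79+397)/753⌋ − ⌊(48·79+397)/753⌋ = ⌊4268/753⌋ − ⌊4189/753⌋ = 5 − 5 = 0
n=49: ⌊(50·79+397)/753⌋ − ⌊(49·79+397)/753⌋ = ⌊4347/753⌋ − ⌊4268/753⌋ = 5 − 5 = 0
n=50: ⌊(51·79+397)/753⌋ − ⌊(50·79+397)/753⌋ = ⌊4426/753⌋ − ⌊4347/753⌋ = 5 − 5 = 0
n=51: ⌊(52·79+397)/753⌋ − ⌊(51·79+397)/753⌋ = ⌊4505/753⌋ − ⌊4426/753⌋ = 5 − 5 = 0
n=52: ⌊(53·79+397)/753⌋ − ⌊(52·79+397)/753⌋ = ⌊4584/753⌋ − ⌊4505/753⌋ = 6 − 5 = 1
n=53: ⌊(54·79+397)/753⌋ − ⌊(53·79+397)/753⌋ = ⌊4663/753⌋ − ⌊4584/753⌋ = 6 − 6 = 0
n=54: ⌊(55·79+397)/753⌋ − ⌊(54·79+397)/753⌋ = ⌊4742/753⌋ − ⌊4663/753⌋ = 6 − 6 = 0
n=55: ⌊(56·79+397)/753⌋ − ⌊(55·79+397)/753⌋ = ⌊4821/753⌋ − ⌊4742/753⌋ = 6 − 6 = 0
n=56: ⌊(57·79+397)/753⌋ − ⌊(56·79+397)/753⌋ = ⌊4900/753⌋ − ⌊4821/753⌋ = 6 − 6 = 0
n=57: ⌊(58·79+397)/753⌋ − ⌊(57·79+397)/753⌋ = ⌊4979/753⌋ − ⌊4900/753⌋ = 6 − 6 = 0
n=58: ⌊(59·79+397)/753⌋ − ⌊(58·79+397)/753⌋ = ⌊5058/753⌋ − ⌊4979/753⌋ = 6 − 6 = 0
n=59: ⌊(60·79+397)/753⌋ − ⌊(59·79+397)/753⌋ = ⌊5137/753⌋ − ⌊5058/753⌋ = 6 − 6 = 0
n=60: ⌊(61·79+397)/753⌋ − ⌊(60·79+397)/753⌋ = ⌊5216/753⌋ − ⌊5137/753⌋ = 6 − 6 = 0
n=61: ⌊(62·79+397)/753⌋ − ⌊(61·79+397)/753⌋ = ⌊5295/753⌋ − ⌊5216/753⌋ = 7 − 6 = 1
n=62: ⌊(63·79+397)/753⌋ − ⌊(62·79+397)/753⌋ = ⌊5374/753⌋ − ⌊5295/753⌋ = 7 − 7 = 0
n=63: ⌊(64·79+397)/753⌋ − ⌊(63·79+397)/753⌋ = ⌊5453/753⌋ − ⌊5374/753⌋ = 7 − 7 = 0
n=64: ⌊(65·79+397)/753⌋ − ⌊(64·79+397)/753⌋ = ⌊5532/753⌋ − ⌊5453/753⌋ = 7 − 7 = 0
n=65: ⌊(66·79+397)/753⌋ − ⌊(65·79+397)/753⌋ = ⌊5611/753⌋ − ⌊5532/753⌋ = 7 − 7 = 0
n=66: ⌊(67·79+397)/753⌋ − ⌊(66·79+397)/753⌋ = ⌊5690/753⌋ − ⌊5611/753⌋ = 7 − 7 = 0

0000100000000010000000010000000001000000001000000000100000000100000


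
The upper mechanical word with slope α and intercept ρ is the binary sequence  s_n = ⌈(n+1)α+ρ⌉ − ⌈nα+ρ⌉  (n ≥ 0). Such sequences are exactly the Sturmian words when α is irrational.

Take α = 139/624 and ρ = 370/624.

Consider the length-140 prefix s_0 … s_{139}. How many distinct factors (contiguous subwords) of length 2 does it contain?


t_n = ⌈(n·139+370)/624⌉ for n = 0 … 140:
  n=0…9: ⌈370/624⌉=1 ⌈509/624⌉=1 ⌈648/624⌉=2 ⌈787/624⌉=2 ⌈926/624⌉=2 ⌈1065/624⌉=2 ⌈1204/624⌉=2 ⌈1343/624⌉=3 ⌈1482/624⌉=3 ⌈1621/624⌉=3
  n=10…19: ⌈1760/624⌉=3 ⌈1899/624⌉=4 ⌈2038/624⌉=4 ⌈2177/624⌉=4 ⌈2316/624⌉=4 ⌈2455/624⌉=4 ⌈2594/624⌉=5 ⌈2733/624⌉=5 ⌈2872/624⌉=5 ⌈3011/624⌉=5
  n=20…29: ⌈3150/624⌉=6 ⌈3289/624⌉=6 ⌈3428/624⌉=6 ⌈3567/624⌉=6 ⌈3706/624⌉=6 ⌈3845/624⌉=7 ⌈3984/624⌉=7 ⌈4123/624⌉=7 ⌈4262/624⌉=7 ⌈4401/624⌉=8
  n=30…39: ⌈4540/624⌉=8 ⌈4679/624⌉=8 ⌈4818/624⌉=8 ⌈4957/624⌉=8 ⌈5096/624⌉=9 ⌈5235/624⌉=9 ⌈5374/624⌉=9 ⌈5513/624⌉=9 ⌈5652/624⌉=10 ⌈5791/624⌉=10
  n=40…49: ⌈5930/624⌉=10 ⌈6069/624⌉=10 ⌈6208/624⌉=10 ⌈6347/624⌉=11 ⌈6486/624⌉=11 ⌈6625/624⌉=11 ⌈6764/624⌉=11 ⌈6903/624⌉=12 ⌈7042/624⌉=12 ⌈7181/624⌉=12
  n=50…59: ⌈7320/624⌉=12 ⌈7459/624⌉=12 ⌈7598/624⌉=13 ⌈7737/624⌉=13 ⌈7876/624⌉=13 ⌈8015/624⌉=13 ⌈8154/624⌉=14 ⌈8293/624⌉=14 ⌈8432/624⌉=14 ⌈8571/624⌉=14
  n=60…69: ⌈8710/624⌉=14 ⌈8849/624⌉=15 ⌈8988/624⌉=15 ⌈9127/624⌉=15 ⌈9266/624⌉=15 ⌈9405/624⌉=16 ⌈9544/624⌉=16 ⌈9683/624⌉=16 ⌈9822/624⌉=16 ⌈9961/624⌉=16
  n=70…79: ⌈10100/624⌉=17 ⌈10239/624⌉=17 ⌈10378/624⌉=17 ⌈10517/624⌉=17 ⌈10656/624⌉=18 ⌈10795/624⌉=18 ⌈10934/624⌉=18 ⌈11073/624⌉=18 ⌈11212/624⌉=18 ⌈11351/624⌉=19
  n=80…89: ⌈11490/624⌉=19 ⌈11629/624⌉=19 ⌈11768/624⌉=19 ⌈11907/624⌉=20 ⌈12046/624⌉=20 ⌈12185/624⌉=20 ⌈12324/624⌉=20 ⌈12463/624⌉=20 ⌈12602/624⌉=21 ⌈12741/624⌉=21
  n=90…99: ⌈12880/624⌉=21 ⌈13019/624⌉=21 ⌈13158/624⌉=22 ⌈13297/624⌉=22 ⌈13436/624⌉=22 ⌈13575/624⌉=22 ⌈13714/624⌉=22 ⌈13853/624⌉=23 ⌈13992/624⌉=23 ⌈14131/624⌉=23
  n=100…109: ⌈14270/624⌉=23 ⌈14409/624⌉=24 ⌈14548/624⌉=24 ⌈14687/624⌉=24 ⌈14826/624⌉=24 ⌈14965/624⌉=24 ⌈15104/624⌉=25 ⌈15243/624⌉=25 ⌈15382/624⌉=25 ⌈15521/624⌉=25
  n=110…119: ⌈15660/624⌉=26 ⌈15799/624⌉=26 ⌈15938/624⌉=26 ⌈16077/624⌉=26 ⌈16216/624⌉=26 ⌈16355/624⌉=27 ⌈16494/624⌉=27 ⌈16633/624⌉=27 ⌈16772/624⌉=27 ⌈16911/624⌉=28
  n=120…129: ⌈17050/624⌉=28 ⌈17189/624⌉=28 ⌈17328/624⌉=28 ⌈17467/624⌉=28 ⌈17606/624⌉=29 ⌈17745/624⌉=29 ⌈17884/624⌉=29 ⌈18023/624⌉=29 ⌈18162/624⌉=30 ⌈18301/624⌉=30
  n=130…139: ⌈18440/624⌉=30 ⌈18579/624⌉=30 ⌈18718/624⌉=30 ⌈18857/624⌉=31 ⌈18996/624⌉=31 ⌈19135/624⌉=31 ⌈19274/624⌉=31 ⌈19413/624⌉=32 ⌈19552/624⌉=32 ⌈19691/624⌉=32
  n=140: ⌈19830/624⌉=32
s_n = t_(n+1) − t_n for n = 0 … 139 gives
prefix = 01000010001000010001000010001000010001000010001000010001000010001000010001000010001000010001000010001000010001000010001000010001000010001000
slide a length-2 window over [0..1] … [138..139] (139 windows); first occurrence of each distinct factor:
  [  0..  1] 01
  [  1..  2] 10
  [  2..  3] 00
  (the other 136 windows repeat one of these)
distinct factors: {00, 01, 10}
count = 3  (Sturmian bound for length 2 is 3)

3


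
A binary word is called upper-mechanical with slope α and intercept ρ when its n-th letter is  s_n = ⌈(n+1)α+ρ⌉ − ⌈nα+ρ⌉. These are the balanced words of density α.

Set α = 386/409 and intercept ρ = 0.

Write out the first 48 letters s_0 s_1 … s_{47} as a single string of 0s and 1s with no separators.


n=0: ⌈(1·386)/409⌉ − ⌈(0·386)/409⌉ = ⌈386/409⌉ − ⌈0/409⌉ = 1 − 0 = 1
n=1: ⌈(2·386)/409⌉ − ⌈(1·386)/409⌉ = ⌈772/409⌉ − ⌈386/409⌉ = 2 − 1 = 1
n=2: ⌈(3·386)/409⌉ − ⌈(2·386)/409⌉ = ⌈1158/409⌉ − ⌈772/409⌉ = 3 − 2 = 1
n=3: ⌈(4·386)/409⌉ − ⌈(3·386)/409⌉ = ⌈1544/409⌉ − ⌈1158/409⌉ = 4 − 3 = 1
n=4: ⌈(5·386)/409⌉ − ⌈(4·386)/409⌉ = ⌈1930/409⌉ − ⌈1544/409⌉ = 5 − 4 = 1
n=5: ⌈(6·386)/409⌉ − ⌈(5·386)/409⌉ = ⌈2316/409⌉ − ⌈1930/409⌉ = 6 − 5 = 1
n=6: ⌈(7·386)/409⌉ − ⌈(6·386)/409⌉ = ⌈2702/409⌉ − ⌈2316/409⌉ = 7 − 6 = 1
n=7: ⌈(8·386)/409⌉ − ⌈(7·386)/409⌉ = ⌈3088/409⌉ − ⌈2702/409⌉ = 8 − 7 = 1
n=8: ⌈(9·386)/409⌉ − ⌈(8·386)/409⌉ = ⌈3474/409⌉ − ⌈3088/409⌉ = 9 − 8 = 1
n=9: ⌈(10·386)/409⌉ − ⌈(9·386)/409⌉ = ⌈3860/409⌉ − ⌈3474/409⌉ = 10 − 9 = 1
n=10: ⌈(11·386)/409⌉ − ⌈(10·386)/409⌉ = ⌈4246/409⌉ − ⌈3860/409⌉ = 11 − 10 = 1
n=11: ⌈(12·386)/409⌉ − ⌈(11·386)/409⌉ = ⌈4632/409⌉ − ⌈4246/409⌉ = 12 − 11 = 1
n=12: ⌈(13·386)/409⌉ − ⌈(12·386)/409⌉ = ⌈5018/409⌉ − ⌈4632/409⌉ = 13 − 12 = 1
n=13: ⌈(14·386)/409⌉ − ⌈(13·386)/409⌉ = ⌈5404/409⌉ − ⌈5018/409⌉ = 14 − 13 = 1
n=14: ⌈(15·386)/409⌉ − ⌈(14·386)/409⌉ = ⌈5790/409⌉ − ⌈5404/409⌉ = 15 − 14 = 1
n=15: ⌈(16·386)/409⌉ − ⌈(15·386)/409⌉ = ⌈6176/409⌉ − ⌈5790/409⌉ = 16 − 15 = 1
n=16: ⌈(17·386)/409⌉ − ⌈(16·386)/409⌉ = ⌈6562/409⌉ − ⌈6176/409⌉ = 17 − 16 = 1
n=17: ⌈(18·386)/409⌉ − ⌈(17·386)/409⌉ = ⌈6948/409⌉ − ⌈6562/409⌉ = 17 − 17 = 0
n=18: ⌈(19·386)/409⌉ − ⌈(18·386)/409⌉ = ⌈7334/409⌉ − ⌈6948/409⌉ = 18 − 17 = 1
n=19: ⌈(20·386)/409⌉ − ⌈(19·386)/409⌉ = ⌈7720/409⌉ − ⌈7334/409⌉ = 19 − 18 = 1
n=20: ⌈(21·386)/409⌉ − ⌈(20·386)/409⌉ = ⌈8106/409⌉ − ⌈7720/409⌉ = 20 − 19 = 1
n=21: ⌈(22·386)/409⌉ − ⌈(21·386)/409⌉ = ⌈8492/409⌉ − ⌈8106/409⌉ = 21 − 20 = 1
n=22: ⌈(23·386)/409⌉ − ⌈(22·386)/409⌉ = ⌈8878/409⌉ − ⌈8492/409⌉ = 22 − 21 = 1
n=23: ⌈(24·386)/409⌉ − ⌈(23·386)/409⌉ = ⌈9264/409⌉ − ⌈8878/409⌉ = 23 − 22 = 1
n=24: ⌈(25·386)/409⌉ − ⌈(24·386)/409⌉ = ⌈9650/409⌉ − ⌈9264/409⌉ = 24 − 23 = 1
n=25: ⌈(26·386)/409⌉ − ⌈(25·386)/409⌉ = ⌈10036/409⌉ − ⌈9650/409⌉ = 25 − 24 = 1
n=26: ⌈(27·386)/409⌉ − ⌈(26·386)/409⌉ = ⌈10422/409⌉ − ⌈10036/409⌉ = 26 − 25 = 1
n=27: ⌈(28·386)/409⌉ − ⌈(27·386)/409⌉ = ⌈10808/409⌉ − ⌈10422/409⌉ = 27 − 26 = 1
n=28: ⌈(29·386)/409⌉ − ⌈(28·386)/409⌉ = ⌈11194/409⌉ − ⌈10808/409⌉ = 28 − 27 = 1
n=29: ⌈(30·386)/409⌉ − ⌈(29·386)/409⌉ = ⌈11580/409⌉ − ⌈11194/409⌉ = 29 − 28 = 1
n=30: ⌈(31·386)/409⌉ − ⌈(30·386)/409⌉ = ⌈11966/409⌉ − ⌈11580/409⌉ = 30 − 29 = 1
n=31: ⌈(32·386)/409⌉ − ⌈(31·386)/409⌉ = ⌈12352/409⌉ − ⌈11966/409⌉ = 31 − 30 = 1
n=32: ⌈(33·386)/409⌉ − ⌈(32·386)/409⌉ = ⌈12738/409⌉ − ⌈12352/409⌉ = 32 − 31 = 1
n=33: ⌈(34·386)/409⌉ − ⌈(33·386)/409⌉ = ⌈13124/409⌉ − ⌈12738/409⌉ = 33 − 32 = 1
n=34: ⌈(35·386)/409⌉ − ⌈(34·386)/409⌉ = ⌈13510/409⌉ − ⌈13124/409⌉ = 34 − 33 = 1
n=35: ⌈(36·386)/409⌉ − ⌈(35·386)/409⌉ = ⌈13896/409⌉ − ⌈13510/409⌉ = 34 − 34 = 0
n=36: ⌈(37·386)/409⌉ − ⌈(36·386)/409⌉ = ⌈14282/409⌉ − ⌈13896/409⌉ = 35 − 34 = 1
n=37: ⌈(38·386)/409⌉ − ⌈(37·386)/409⌉ = ⌈14668/409⌉ − ⌈14282/409⌉ = 36 − 35 = 1
n=38: ⌈(39·386)/409⌉ − ⌈(38·386)/409⌉ = ⌈15054/409⌉ − ⌈14668/409⌉ = 37 − 36 = 1
n=39: ⌈(40·386)/409⌉ − ⌈(39·386)/409⌉ = ⌈15440/409⌉ − ⌈15054/409⌉ = 38 − 37 = 1
n=40: ⌈(41·386)/409⌉ − ⌈(40·386)/409⌉ = ⌈15826/409⌉ − ⌈15440/409⌉ = 39 − 38 = 1
n=41: ⌈(42·386)/409⌉ − ⌈(41·386)/409⌉ = ⌈16212/409⌉ − ⌈15826/409⌉ = 40 − 39 = 1
n=42: ⌈(43·386)/409⌉ − ⌈(42·386)/409⌉ = ⌈16598/409⌉ − ⌈16212/409⌉ = 41 − 40 = 1
n=43: ⌈(44·386)/409⌉ − ⌈(43·386)/409⌉ = ⌈16984/409⌉ − ⌈16598/409⌉ = 42 − 41 = 1
n=44: ⌈(45·386)/409⌉ − ⌈(44·386)/409⌉ = ⌈17370/409⌉ − ⌈16984/409⌉ = 43 − 42 = 1
n=45: ⌈(46·386)/409⌉ − ⌈(45·386)/409⌉ = ⌈17756/409⌉ − ⌈17370/409⌉ = 44 − 43 = 1
n=46: ⌈(47·386)/409⌉ − ⌈(46·386)/409⌉ = ⌈18142/409⌉ − ⌈17756/409⌉ = 45 − 44 = 1
n=47: ⌈(48·386)/409⌉ − ⌈(47·386)/409⌉ = ⌈18528/409⌉ − ⌈18142/409⌉ = 46 − 45 = 1

111111111111111110111111111111111110111111111111


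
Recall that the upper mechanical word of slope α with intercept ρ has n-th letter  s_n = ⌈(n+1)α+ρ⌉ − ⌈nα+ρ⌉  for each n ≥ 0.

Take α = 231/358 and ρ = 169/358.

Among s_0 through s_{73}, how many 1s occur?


#1s = Σ_{n=0}^{73} s_n = Σ_{n=0}^{73} (⌈(n+1)α+ρ⌉ − ⌈nα+ρ⌉)
the sum telescopes: every ⌈nα+ρ⌉ with 0 < n < 74 appears once with + and once with −, leaving ⌈74α+ρ⌉ − ⌈0·α+ρ⌉
74α + ρ = (74·231 + 169) / 358 = 17263/358
ρ = 169/358
⌈17263/358⌉ = 49,  ⌈169/358⌉ = 1
#1s = 49 − 1 = 48

48


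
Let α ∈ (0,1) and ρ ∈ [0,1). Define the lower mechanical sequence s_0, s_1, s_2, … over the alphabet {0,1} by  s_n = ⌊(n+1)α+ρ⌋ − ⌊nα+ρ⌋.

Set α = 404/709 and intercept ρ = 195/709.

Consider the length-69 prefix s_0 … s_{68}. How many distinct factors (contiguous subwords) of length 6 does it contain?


t_n = ⌊(n·404+195)/709⌋ for n = 0 … 69:
  n=0…9: ⌊195/709⌋=0 ⌊599/709⌋=0 ⌊1003/709⌋=1 ⌊1407/709⌋=1 ⌊1811/709⌋=2 ⌊2215/709⌋=3 ⌊2619/709⌋=3 ⌊3023/709⌋=4 ⌊3427/709⌋=4 ⌊3831/709⌋=5
  n=10…19: ⌊4235/709⌋=5 ⌊4639/709⌋=6 ⌊5043/709⌋=7 ⌊5447/709⌋=7 ⌊5851/709⌋=8 ⌊6255/709⌋=8 ⌊6659/709⌋=9 ⌊7063/709⌋=9 ⌊7467/709⌋=10 ⌊7871/709⌋=11
  n=20…29: ⌊8275/709⌋=11 ⌊8679/709⌋=12 ⌊9083/709⌋=12 ⌊9487/709⌋=13 ⌊9891/709⌋=13 ⌊10295/709⌋=14 ⌊10699/709⌋=15 ⌊11103/709⌋=15 ⌊11507/709⌋=16 ⌊11911/709⌋=16
  n=30…39: ⌊12315/709⌋=17 ⌊12719/709⌋=17 ⌊13123/709⌋=18 ⌊13527/709⌋=19 ⌊13931/709⌋=19 ⌊14335/709⌋=20 ⌊14739/709⌋=20 ⌊15143/709⌋=21 ⌊15547/709⌋=21 ⌊15951/709⌋=22
  n=40…49: ⌊16355/709⌋=23 ⌊16759/709⌋=23 ⌊17163/709⌋=24 ⌊17567/709⌋=24 ⌊17971/709⌋=25 ⌊18375/709⌋=25 ⌊18779/709⌋=26 ⌊19183/709⌋=27 ⌊19587/709⌋=27 ⌊19991/709⌋=28
  n=50…59: ⌊20395/709⌋=28 ⌊20799/709⌋=29 ⌊21203/709⌋=29 ⌊21607/709⌋=30 ⌊22011/709⌋=31 ⌊22415/709⌋=31 ⌊22819/709⌋=32 ⌊23223/709⌋=32 ⌊23627/709⌋=33 ⌊24031/709⌋=33
  n=60…69: ⌊24435/709⌋=34 ⌊24839/709⌋=35 ⌊25243/709⌋=35 ⌊25647/709⌋=36 ⌊26051/709⌋=36 ⌊26455/709⌋=37 ⌊26859/709⌋=37 ⌊27263/709⌋=38 ⌊27667/709⌋=39 ⌊28071/709⌋=39
s_n = t_(n+1) − t_n for n = 0 … 68 gives
prefix = 010110101011010101101010110101011010101101010110101011010101101010110
slide a length-6 window over [0..5] … [63..68] (64 windows); first occurrence of each distinct factor:
  [  0..  5] 010110
  [  1..  6] 101101
  [  2..  7] 011010
  [  3..  8] 110101
  [  4..  9] 101010
  [  5.. 10] 010101
  [  6.. 11] 101011
  (the other 57 windows repeat one of these)
distinct factors: {010101, 010110, 011010, 101010, 101011, 101101, 110101}
count = 7  (Sturmian bound for length 6 is 7)

7


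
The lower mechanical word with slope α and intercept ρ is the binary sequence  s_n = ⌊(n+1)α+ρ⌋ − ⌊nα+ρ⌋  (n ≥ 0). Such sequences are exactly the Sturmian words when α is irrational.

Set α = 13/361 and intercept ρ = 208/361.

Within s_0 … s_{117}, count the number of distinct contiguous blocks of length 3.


t_n = ⌊(n·13+208)/361⌋ for n = 0 … 118:
  n=0…9: ⌊208/361⌋=0 ⌊221/361⌋=0 ⌊234/361⌋=0 ⌊247/361⌋=0 ⌊260/361⌋=0 ⌊273/361⌋=0 ⌊286/361⌋=0 ⌊299/361⌋=0 ⌊312/361⌋=0 ⌊325/361⌋=0
  n=10…19: ⌊338/361⌋=0 ⌊351/361⌋=0 ⌊364/361⌋=1 ⌊377/361⌋=1 ⌊390/361⌋=1 ⌊403/361⌋=1 ⌊416/361⌋=1 ⌊429/361⌋=1 ⌊442/361⌋=1 ⌊455/361⌋=1
  n=20…29: ⌊468/361⌋=1 ⌊481/361⌋=1 ⌊494/361⌋=1 ⌊507/361⌋=1 ⌊520/361⌋=1 ⌊533/361⌋=1 ⌊546/361⌋=1 ⌊559/361⌋=1 ⌊572/361⌋=1 ⌊585/361⌋=1
  n=30…39: ⌊598/361⌋=1 ⌊611/361⌋=1 ⌊624/361⌋=1 ⌊637/361⌋=1 ⌊650/361⌋=1 ⌊663/361⌋=1 ⌊676/361⌋=1 ⌊689/361⌋=1 ⌊702/361⌋=1 ⌊715/361⌋=1
  n=40…49: ⌊728/361⌋=2 ⌊741/361⌋=2 ⌊754/361⌋=2 ⌊767/361⌋=2 ⌊780/361⌋=2 ⌊793/361⌋=2 ⌊806/361⌋=2 ⌊819/361⌋=2 ⌊832/361⌋=2 ⌊845/361⌋=2
  n=50…59: ⌊858/361⌋=2 ⌊871/361⌋=2 ⌊884/361⌋=2 ⌊897/361⌋=2 ⌊910/361⌋=2 ⌊923/361⌋=2 ⌊936/361⌋=2 ⌊949/361⌋=2 ⌊962/361⌋=2 ⌊975/361⌋=2
  n=60…69: ⌊988/361⌋=2 ⌊1001/361⌋=2 ⌊1014/361⌋=2 ⌊1027/361⌋=2 ⌊1040/361⌋=2 ⌊1053/361⌋=2 ⌊1066/361⌋=2 ⌊1079/361⌋=2 ⌊1092/361⌋=3 ⌊1105/361⌋=3
  n=70…79: ⌊1118/361⌋=3 ⌊1131/361⌋=3 ⌊1144/361⌋=3 ⌊1157/361⌋=3 ⌊1170/361⌋=3 ⌊1183/361⌋=3 ⌊1196/361⌋=3 ⌊1209/361⌋=3 ⌊1222/361⌋=3 ⌊1235/361⌋=3
  n=80…89: ⌊1248/361⌋=3 ⌊1261/361⌋=3 ⌊1274/361⌋=3 ⌊1287/361⌋=3 ⌊1300/361⌋=3 ⌊1313/361⌋=3 ⌊1326/361⌋=3 ⌊1339/361⌋=3 ⌊1352/361⌋=3 ⌊1365/361⌋=3
  n=90…99: ⌊1378/361⌋=3 ⌊1391/361⌋=3 ⌊1404/361⌋=3 ⌊1417/361⌋=3 ⌊1430/361⌋=3 ⌊1443/361⌋=3 ⌊1456/361⌋=4 ⌊1469/361⌋=4 ⌊1482/361⌋=4 ⌊1495/361⌋=4
  n=100…109: ⌊1508/361⌋=4 ⌊1521/361⌋=4 ⌊1534/361⌋=4 ⌊1547/361⌋=4 ⌊1560/361⌋=4 ⌊1573/361⌋=4 ⌊1586/361⌋=4 ⌊1599/361⌋=4 ⌊1612/361⌋=4 ⌊1625/361⌋=4
  n=110…118: ⌊1638/361⌋=4 ⌊1651/361⌋=4 ⌊1664/361⌋=4 ⌊1677/361⌋=4 ⌊1690/361⌋=4 ⌊1703/361⌋=4 ⌊1716/361⌋=4 ⌊1729/361⌋=4 ⌊1742/361⌋=4
s_n = t_(n+1) − t_n for n = 0 … 117 gives
prefix = 0000000000010000000000000000000000000001000000000000000000000000000100000000000000000000000000010000000000000000000000
slide a length-3 window over [0..2] … [115..117] (116 windows); first occurrence of each distinct factor:
  [  0..  2] 000
  [  9.. 11] 001
  [ 10.. 12] 010
  [ 11.. 13] 100
  (the other 112 windows repeat one of these)
distinct factors: {000, 001, 010, 100}
count = 4  (Sturmian bound for length 3 is 4)

4


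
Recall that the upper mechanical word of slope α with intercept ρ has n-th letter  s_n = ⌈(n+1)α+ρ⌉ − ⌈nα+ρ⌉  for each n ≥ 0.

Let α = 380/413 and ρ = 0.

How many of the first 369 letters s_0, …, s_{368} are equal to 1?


340

#1s = Σ_{n=0}^{368} s_n = Σ_{n=0}^{368} (⌈(n+1)α+ρ⌉ − ⌈nα+ρ⌉)
the sum telescopes: every ⌈nα+ρ⌉ with 0 < n < 369 appears once with + and once with −, leaving ⌈369α+ρ⌉ − ⌈0·α+ρ⌉
369α + ρ = (369·380) / 413 = 140220/413
ρ = 0/413
⌈140220/413⌉ = 340,  ⌈0/413⌉ = 0
#1s = 340 − 0 = 340


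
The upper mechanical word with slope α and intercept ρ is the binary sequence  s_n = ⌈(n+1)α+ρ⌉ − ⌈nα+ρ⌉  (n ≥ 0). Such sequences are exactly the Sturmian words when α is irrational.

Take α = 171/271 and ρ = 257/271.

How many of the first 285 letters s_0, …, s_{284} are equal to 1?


#1s = Σ_{n=0}^{284} s_n = Σ_{n=0}^{284} (⌈(n+1)α+ρ⌉ − ⌈nα+ρ⌉)
the sum telescopes: every ⌈nα+ρ⌉ with 0 < n < 285 appears once with + and once with −, leaving ⌈285α+ρ⌉ − ⌈0·α+ρ⌉
285α + ρ = (285·171 + 257) / 271 = 48992/271
ρ = 257/271
⌈48992/271⌉ = 181,  ⌈257/271⌉ = 1
#1s = 181 − 1 = 180

180


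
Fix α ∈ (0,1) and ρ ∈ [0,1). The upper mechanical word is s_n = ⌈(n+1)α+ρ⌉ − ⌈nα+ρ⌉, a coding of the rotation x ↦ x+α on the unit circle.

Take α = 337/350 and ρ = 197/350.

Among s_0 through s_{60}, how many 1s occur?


59

#1s = Σ_{n=0}^{60} s_n = Σ_{n=0}^{60} (⌈(n+1)α+ρ⌉ − ⌈nα+ρ⌉)
the sum telescopes: every ⌈nα+ρ⌉ with 0 < n < 61 appears once with + and once with −, leaving ⌈61α+ρ⌉ − ⌈0·α+ρ⌉
61α + ρ = (61·337 + 197) / 350 = 20754/350
ρ = 197/350
⌈20754/350⌉ = 60,  ⌈197/350⌉ = 1
#1s = 60 − 1 = 59


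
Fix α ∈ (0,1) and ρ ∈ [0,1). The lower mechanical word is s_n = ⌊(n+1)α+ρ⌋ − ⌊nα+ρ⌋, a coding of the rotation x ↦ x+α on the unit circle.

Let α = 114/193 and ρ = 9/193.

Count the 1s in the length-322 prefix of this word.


190

#1s = Σ_{n=0}^{321} s_n = Σ_{n=0}^{321} (⌊(n+1)α+ρ⌋ − ⌊nα+ρ⌋)
the sum telescopes: every ⌊nα+ρ⌋ with 0 < n < 322 appears once with + and once with −, leaving ⌊322α+ρ⌋ − ⌊0·α+ρ⌋
322α + ρ = (322·114 + 9) / 193 = 36717/193
ρ = 9/193
⌊36717/193⌋ = 190,  ⌊9/193⌋ = 0
#1s = 190 − 0 = 190


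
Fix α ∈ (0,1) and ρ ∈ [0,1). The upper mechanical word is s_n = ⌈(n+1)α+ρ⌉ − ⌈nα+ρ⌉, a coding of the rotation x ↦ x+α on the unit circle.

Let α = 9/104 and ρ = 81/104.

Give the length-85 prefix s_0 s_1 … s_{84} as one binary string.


n=0: ⌈(1·9+81)/104⌉ − ⌈(0·9+81)/104⌉ = ⌈90/104⌉ − ⌈81/104⌉ = 1 − 1 = 0
n=1: ⌈(2·9+81)/104⌉ − ⌈(1·9+81)/104⌉ = ⌈99/104⌉ − ⌈90/104⌉ = 1 − 1 = 0
n=2: ⌈(3·9+81)/104⌉ − ⌈(2·9+81)/104⌉ = ⌈108/104⌉ − ⌈99/104⌉ = 2 − 1 = 1
n=3: ⌈(4·9+81)/104⌉ − ⌈(3·9+81)/104⌉ = ⌈117/104⌉ − ⌈108/104⌉ = 2 − 2 = 0
n=4: ⌈(5·9+81)/104⌉ − ⌈(4·9+81)/104⌉ = ⌈126/104⌉ − ⌈117/104⌉ = 2 − 2 = 0
n=5: ⌈(6·9+81)/104⌉ − ⌈(5·9+81)/104⌉ = ⌈135/104⌉ − ⌈126/104⌉ = 2 − 2 = 0
n=6: ⌈(7·9+81)/104⌉ − ⌈(6·9+81)/104⌉ = ⌈144/104⌉ − ⌈135/104⌉ = 2 − 2 = 0
n=7: ⌈(8·9+81)/104⌉ − ⌈(7·9+81)/104⌉ = ⌈153/104⌉ − ⌈144/104⌉ = 2 − 2 = 0
n=8: ⌈(9·9+81)/104⌉ − ⌈(8·9+81)/104⌉ = ⌈162/104⌉ − ⌈153/104⌉ = 2 − 2 = 0
n=9: ⌈(10·9+81)/104⌉ − ⌈(9·9+81)/104⌉ = ⌈171/104⌉ − ⌈162/104⌉ = 2 − 2 = 0
n=10: ⌈(11·9+81)/104⌉ − ⌈(10·9+81)/104⌉ = ⌈180/104⌉ − ⌈171/104⌉ = 2 − 2 = 0
n=11: ⌈(12·9+81)/104⌉ − ⌈(11·9+81)/104⌉ = ⌈189/104⌉ − ⌈180/104⌉ = 2 − 2 = 0
n=12: ⌈(13·9+81)/104⌉ − ⌈(12·9+81)/104⌉ = ⌈198/104⌉ − ⌈189/104⌉ = 2 − 2 = 0
n=13: ⌈(14·9+81)/104⌉ − ⌈(13·9+81)/104⌉ = ⌈207/104⌉ − ⌈198/104⌉ = 2 − 2 = 0
n=14: ⌈(15·9+81)/104⌉ − ⌈(14·9+81)/104⌉ = ⌈216/104⌉ − ⌈207/104⌉ = 3 − 2 = 1
n=15: ⌈(16·9+81)/104⌉ − ⌈(15·9+81)/104⌉ = ⌈225/104⌉ − ⌈216/104⌉ = 3 − 3 = 0
n=16: ⌈(17·9+81)/104⌉ − ⌈(16·9+81)/104⌉ = ⌈234/104⌉ − ⌈225/104⌉ = 3 − 3 = 0
n=17: ⌈(18·9+81)/104⌉ − ⌈(17·9+81)/104⌉ = ⌈243/104⌉ − ⌈234/104⌉ = 3 − 3 = 0
n=18: ⌈(19·9+81)/104⌉ − ⌈(18·9+81)/104⌉ = ⌈252/104⌉ − ⌈243/104⌉ = 3 − 3 = 0
n=19: ⌈(20·9+81)/104⌉ − ⌈(19·9+81)/104⌉ = ⌈261/104⌉ − ⌈252/104⌉ = 3 − 3 = 0
n=20: ⌈(21·9+81)/104⌉ − ⌈(20·9+81)/104⌉ = ⌈270/104⌉ − ⌈261/104⌉ = 3 − 3 = 0
n=21: ⌈(22·9+81)/104⌉ − ⌈(21·9+81)/104⌉ = ⌈279/104⌉ − ⌈270/104⌉ = 3 − 3 = 0
n=22: ⌈(23·9+81)/104⌉ − ⌈(22·9+81)/104⌉ = ⌈288/104⌉ − ⌈279/104⌉ = 3 − 3 = 0
n=23: ⌈(24·9+81)/104⌉ − ⌈(23·9+81)/104⌉ = ⌈297/104⌉ − ⌈288/104⌉ = 3 − 3 = 0
n=24: ⌈(25·9+81)/104⌉ − ⌈(24·9+81)/104⌉ = ⌈306/104⌉ − ⌈297/104⌉ = 3 − 3 = 0
n=25: ⌈(26·9+81)/104⌉ − ⌈(25·9+81)/104⌉ = ⌈315/104⌉ − ⌈306/104⌉ = 4 − 3 = 1
n=26: ⌈(27·9+81)/104⌉ − ⌈(26·9+81)/104⌉ = ⌈324/104⌉ − ⌈315/104⌉ = 4 − 4 = 0
n=27: ⌈(28·9+81)/104⌉ − ⌈(27·9+81)/104⌉ = ⌈333/104⌉ − ⌈324/104⌉ = 4 − 4 = 0
n=28: ⌈(29·9+81)/104⌉ − ⌈(28·9+81)/104⌉ = ⌈342/104⌉ − ⌈333/104⌉ = 4 − 4 = 0
n=29: ⌈(30·9+81)/104⌉ − ⌈(29·9+81)/104⌉ = ⌈351/104⌉ − ⌈342/104⌉ = 4 − 4 = 0
n=30: ⌈(31·9+81)/104⌉ − ⌈(30·9+81)/104⌉ = ⌈360/104⌉ − ⌈351/104⌉ = 4 − 4 = 0
n=31: ⌈(32·9+81)/104⌉ − ⌈(31·9+81)/104⌉ = ⌈369/104⌉ − ⌈360/104⌉ = 4 − 4 = 0
n=32: ⌈(33·9+81)/104⌉ − ⌈(32·9+81)/104⌉ = ⌈378/104⌉ − ⌈369/104⌉ = 4 − 4 = 0
n=33: ⌈(34·9+81)/104⌉ − ⌈(33·9+81)/104⌉ = ⌈387/104⌉ − ⌈378/104⌉ = 4 − 4 = 0
n=34: ⌈(35·9+81)/104⌉ − ⌈(34·9+81)/104⌉ = ⌈396/104⌉ − ⌈387/104⌉ = 4 − 4 = 0
n=35: ⌈(36·9+81)/104⌉ − ⌈(35·9+81)/104⌉ = ⌈405/104⌉ − ⌈396/104⌉ = 4 − 4 = 0
n=36: ⌈(37·9+81)/104⌉ − ⌈(36·9+81)/104⌉ = ⌈414/104⌉ − ⌈405/104⌉ = 4 − 4 = 0
n=37: ⌈(38·9+81)/104⌉ − ⌈(37·9+81)/104⌉ = ⌈423/104⌉ − ⌈414/104⌉ = 5 − 4 = 1
n=38: ⌈(39·9+81)/104⌉ − ⌈(38·9+81)/104⌉ = ⌈432/104⌉ − ⌈423/104⌉ = 5 − 5 = 0
n=39: ⌈(40·9+81)/104⌉ − ⌈(39·9+81)/104⌉ = ⌈441/104⌉ − ⌈432/104⌉ = 5 − 5 = 0
n=40: ⌈(41·9+81)/104⌉ − ⌈(40·9+81)/104⌉ = ⌈450/104⌉ − ⌈441/104⌉ = 5 − 5 = 0
n=41: ⌈(42·9+81)/104⌉ − ⌈(41·9+81)/104⌉ = ⌈459/104⌉ − ⌈450/104⌉ = 5 − 5 = 0
n=42: ⌈(43·9+81)/104⌉ − ⌈(42·9+81)/104⌉ = ⌈468/104⌉ − ⌈459/104⌉ = 5 − 5 = 0
n=43: ⌈(44·9+81)/104⌉ − ⌈(43·9+81)/104⌉ = ⌈477/104⌉ − ⌈468/104⌉ = 5 − 5 = 0
n=44: ⌈(45·9+81)/104⌉ − ⌈(44·9+81)/104⌉ = ⌈486/104⌉ − ⌈477/104⌉ = 5 − 5 = 0
n=45: ⌈(46·9+81)/104⌉ − ⌈(45·9+81)/104⌉ = ⌈495/104⌉ − ⌈486/104⌉ = 5 − 5 = 0
n=46: ⌈(47·9+81)/104⌉ − ⌈(46·9+81)/104⌉ = ⌈504/104⌉ − ⌈495/104⌉ = 5 − 5 = 0
n=47: ⌈(48·9+81)/104⌉ − ⌈(47·9+81)/104⌉ = ⌈513/104⌉ − ⌈504/104⌉ = 5 − 5 = 0
n=48: ⌈(49·9+81)/104⌉ − ⌈(48·9+81)/104⌉ = ⌈522/104⌉ − ⌈513/104⌉ = 6 − 5 = 1
n=49: ⌈(50·9+81)/104⌉ − ⌈(49·9+81)/104⌉ = ⌈531/104⌉ − ⌈522/104⌉ = 6 − 6 = 0
n=50: ⌈(51·9+81)/104⌉ − ⌈(50·9+81)/104⌉ = ⌈540/104⌉ − ⌈531/104⌉ = 6 − 6 = 0
n=51: ⌈(52·9+81)/104⌉ − ⌈(51·9+81)/104⌉ = ⌈549/104⌉ − ⌈540/104⌉ = 6 − 6 = 0
n=52: ⌈(53·9+81)/104⌉ − ⌈(52·9+81)/104⌉ = ⌈558/104⌉ − ⌈549/104⌉ = 6 − 6 = 0
n=53: ⌈(54·9+81)/104⌉ − ⌈(53·9+81)/104⌉ = ⌈567/104⌉ − ⌈558/104⌉ = 6 − 6 = 0
n=54: ⌈(55·9+81)/104⌉ − ⌈(54·9+81)/104⌉ = ⌈576/104⌉ − ⌈567/104⌉ = 6 − 6 = 0
n=55: ⌈(56·9+81)/104⌉ − ⌈(55·9+81)/104⌉ = ⌈585/104⌉ − ⌈576/104⌉ = 6 − 6 = 0
n=56: ⌈(57·9+81)/104⌉ − ⌈(56·9+81)/104⌉ = ⌈594/104⌉ − ⌈585/104⌉ = 6 − 6 = 0
n=57: ⌈(58·9+81)/104⌉ − ⌈(57·9+81)/104⌉ = ⌈603/104⌉ − ⌈594/104⌉ = 6 − 6 = 0
n=58: ⌈(59·9+81)/104⌉ − ⌈(58·9+81)/104⌉ = ⌈612/104⌉ − ⌈603/104⌉ = 6 − 6 = 0
n=59: ⌈(60·9+81)/104⌉ − ⌈(59·9+81)/104⌉ = ⌈621/104⌉ − ⌈612/104⌉ = 6 − 6 = 0
n=60: ⌈(61·9+81)/104⌉ − ⌈(60·9+81)/104⌉ = ⌈630/104⌉ − ⌈621/104⌉ = 7 − 6 = 1
n=61: ⌈(62·9+81)/104⌉ − ⌈(61·9+81)/104⌉ = ⌈639/104⌉ − ⌈630/104⌉ = 7 − 7 = 0
n=62: ⌈(63·9+81)/104⌉ − ⌈(62·9+81)/104⌉ = ⌈648/104⌉ − ⌈639/104⌉ = 7 − 7 = 0
n=63: ⌈(64·9+81)/104⌉ − ⌈(63·9+81)/104⌉ = ⌈657/104⌉ − ⌈648/104⌉ = 7 − 7 = 0
n=64: ⌈(65·9+81)/104⌉ − ⌈(64·9+81)/104⌉ = ⌈666/104⌉ − ⌈657/104⌉ = 7 − 7 = 0
n=65: ⌈(66·9+81)/104⌉ − ⌈(65·9+81)/104⌉ = ⌈675/104⌉ − ⌈666/104⌉ = 7 − 7 = 0
n=66: ⌈(67·9+81)/104⌉ − ⌈(66·9+81)/104⌉ = ⌈684/104⌉ − ⌈675/104⌉ = 7 − 7 = 0
n=67: ⌈(68·9+81)/104⌉ − ⌈(67·9+81)/104⌉ = ⌈693/104⌉ − ⌈684/104⌉ = 7 − 7 = 0
n=68: ⌈(69·9+81)/104⌉ − ⌈(68·9+81)/104⌉ = ⌈702/104⌉ − ⌈693/104⌉ = 7 − 7 = 0
n=69: ⌈(70·9+81)/104⌉ − ⌈(69·9+81)/104⌉ = ⌈711/104⌉ − ⌈702/104⌉ = 7 − 7 = 0
n=70: ⌈(71·9+81)/104⌉ − ⌈(70·9+81)/104⌉ = ⌈720/104⌉ − ⌈711/104⌉ = 7 − 7 = 0
n=71: ⌈(72·9+81)/104⌉ − ⌈(71·9+81)/104⌉ = ⌈729/104⌉ − ⌈720/104⌉ = 8 − 7 = 1
n=72: ⌈(73·9+81)/104⌉ − ⌈(72·9+81)/104⌉ = ⌈738/104⌉ − ⌈729/104⌉ = 8 − 8 = 0
n=73: ⌈(74·9+81)/104⌉ − ⌈(73·9+81)/104⌉ = ⌈747/104⌉ − ⌈738/104⌉ = 8 − 8 = 0
n=74: ⌈(75·9+81)/104⌉ − ⌈(74·9+81)/104⌉ = ⌈756/104⌉ − ⌈747/104⌉ = 8 − 8 = 0
n=75: ⌈(76·9+81)/104⌉ − ⌈(75·9+81)/104⌉ = ⌈765/104⌉ − ⌈756/104⌉ = 8 − 8 = 0
n=76: ⌈(77·9+81)/104⌉ − ⌈(76·9+81)/104⌉ = ⌈774/104⌉ − ⌈765/104⌉ = 8 − 8 = 0
n=77: ⌈(78·9+81)/104⌉ − ⌈(77·9+81)/104⌉ = ⌈783/104⌉ − ⌈774/104⌉ = 8 − 8 = 0
n=78: ⌈(79·9+81)/104⌉ − ⌈(78·9+81)/104⌉ = ⌈792/104⌉ − ⌈783/104⌉ = 8 − 8 = 0
n=79: ⌈(80·9+81)/104⌉ − ⌈(79·9+81)/104⌉ = ⌈801/104⌉ − ⌈792/104⌉ = 8 − 8 = 0
n=80: ⌈(81·9+81)/104⌉ − ⌈(80·9+81)/104⌉ = ⌈810/104⌉ − ⌈801/104⌉ = 8 − 8 = 0
n=81: ⌈(82·9+81)/104⌉ − ⌈(81·9+81)/104⌉ = ⌈819/104⌉ − ⌈810/104⌉ = 8 − 8 = 0
n=82: ⌈(83·9+81)/104⌉ − ⌈(82·9+81)/104⌉ = ⌈828/104⌉ − ⌈819/104⌉ = 8 − 8 = 0
n=83: ⌈(84·9+81)/104⌉ − ⌈(83·9+81)/104⌉ = ⌈837/104⌉ − ⌈828/104⌉ = 9 − 8 = 1
n=84: ⌈(85·9+81)/104⌉ − ⌈(84·9+81)/104⌉ = ⌈846/104⌉ − ⌈837/104⌉ = 9 − 9 = 0

0010000000000010000000000100000000000100000000001000000000001000000000010000000000010
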